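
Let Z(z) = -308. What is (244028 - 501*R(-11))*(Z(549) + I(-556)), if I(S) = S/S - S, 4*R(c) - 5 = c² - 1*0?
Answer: 113666757/2 ≈ 5.6833e+7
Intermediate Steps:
R(c) = 5/4 + c²/4 (R(c) = 5/4 + (c² - 1*0)/4 = 5/4 + (c² + 0)/4 = 5/4 + c²/4)
I(S) = 1 - S
(244028 - 501*R(-11))*(Z(549) + I(-556)) = (244028 - 501*(5/4 + (¼)*(-11)²))*(-308 + (1 - 1*(-556))) = (244028 - 501*(5/4 + (¼)*121))*(-308 + (1 + 556)) = (244028 - 501*(5/4 + 121/4))*(-308 + 557) = (244028 - 501*63/2)*249 = (244028 - 31563/2)*249 = (456493/2)*249 = 113666757/2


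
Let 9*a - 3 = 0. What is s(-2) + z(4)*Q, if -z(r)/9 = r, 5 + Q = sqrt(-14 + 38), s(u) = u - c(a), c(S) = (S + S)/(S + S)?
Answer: 177 - 72*sqrt(6) ≈ 0.63674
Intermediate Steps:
a = 1/3 (a = 1/3 + (1/9)*0 = 1/3 + 0 = 1/3 ≈ 0.33333)
c(S) = 1 (c(S) = (2*S)/((2*S)) = (2*S)*(1/(2*S)) = 1)
s(u) = -1 + u (s(u) = u - 1*1 = u - 1 = -1 + u)
Q = -5 + 2*sqrt(6) (Q = -5 + sqrt(-14 + 38) = -5 + sqrt(24) = -5 + 2*sqrt(6) ≈ -0.10102)
z(r) = -9*r
s(-2) + z(4)*Q = (-1 - 2) + (-9*4)*(-5 + 2*sqrt(6)) = -3 - 36*(-5 + 2*sqrt(6)) = -3 + (180 - 72*sqrt(6)) = 177 - 72*sqrt(6)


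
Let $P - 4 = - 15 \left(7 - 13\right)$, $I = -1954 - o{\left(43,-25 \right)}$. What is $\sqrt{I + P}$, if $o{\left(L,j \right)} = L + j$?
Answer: $i \sqrt{1878} \approx 43.336 i$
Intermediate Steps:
$I = -1972$ ($I = -1954 - \left(43 - 25\right) = -1954 - 18 = -1972$)
$P = 94$ ($P = 4 - 15 \left(7 - 13\right) = 4 - -90 = 4 + 90 = 94$)
$\sqrt{I + P} = \sqrt{-1972 + 94} = \sqrt{-1878} = i \sqrt{1878}$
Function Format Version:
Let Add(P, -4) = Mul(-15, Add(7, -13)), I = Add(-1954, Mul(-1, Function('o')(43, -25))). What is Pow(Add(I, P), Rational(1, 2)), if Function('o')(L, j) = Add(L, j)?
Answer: Mul(I, Pow(1878, Rational(1, 2))) ≈ Mul(43.336, I)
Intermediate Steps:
I = -1972 (I = Add(-1954, Mul(-1, Add(43, -25))) = Add(-1954, Mul(-1, 18)) = Add(-1954, -18) = -1972)
P = 94 (P = Add(4, Mul(-15, Add(7, -13))) = Add(4, Mul(-15, -6)) = Add(4, 90) = 94)
Pow(Add(I, P), Rational(1, 2)) = Pow(Add(-1972, 94), Rational(1, 2)) = Pow(-1878, Rational(1, 2)) = Mul(I, Pow(1878, Rational(1, 2)))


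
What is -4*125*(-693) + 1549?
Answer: 348049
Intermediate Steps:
-4*125*(-693) + 1549 = -500*(-693) + 1549 = 346500 + 1549 = 348049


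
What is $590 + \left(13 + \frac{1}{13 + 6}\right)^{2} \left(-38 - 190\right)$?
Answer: $- \frac{726838}{19} \approx -38255.0$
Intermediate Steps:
$590 + \left(13 + \frac{1}{13 + 6}\right)^{2} \left(-38 - 190\right) = 590 + \left(13 + \frac{1}{19}\right)^{2} \left(-38 - 190\right) = 590 + \left(13 + \frac{1}{19}\right)^{2} \left(-228\right) = 590 + \left(\frac{248}{19}\right)^{2} \left(-228\right) = 590 + \frac{61504}{361} \left(-228\right) = 590 - \frac{738048}{19} = - \frac{726838}{19}$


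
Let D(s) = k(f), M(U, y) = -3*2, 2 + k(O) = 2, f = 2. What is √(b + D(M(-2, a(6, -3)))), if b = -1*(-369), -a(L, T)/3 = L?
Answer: 3*√41 ≈ 19.209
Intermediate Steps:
k(O) = 0 (k(O) = -2 + 2 = 0)
a(L, T) = -3*L
M(U, y) = -6
D(s) = 0
b = 369
√(b + D(M(-2, a(6, -3)))) = √(369 + 0) = √369 = 3*√41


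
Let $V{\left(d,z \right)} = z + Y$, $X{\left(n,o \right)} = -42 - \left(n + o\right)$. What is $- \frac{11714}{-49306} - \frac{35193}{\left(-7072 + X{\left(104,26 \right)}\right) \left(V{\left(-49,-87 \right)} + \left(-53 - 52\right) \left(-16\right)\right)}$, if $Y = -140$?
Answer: $\frac{62515653953}{259485940396} \approx 0.24092$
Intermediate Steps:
$X{\left(n,o \right)} = -42 - n - o$ ($X{\left(n,o \right)} = -42 - \left(n + o\right) = -42 - n - o$)
$V{\left(d,z \right)} = -140 + z$ ($V{\left(d,z \right)} = z - 140 = -140 + z$)
$- \frac{11714}{-49306} - \frac{35193}{\left(-7072 + X{\left(104,26 \right)}\right) \left(V{\left(-49,-87 \right)} + \left(-53 - 52\right) \left(-16\right)\right)} = - \frac{11714}{-49306} - \frac{35193}{\left(-7072 - 172\right) \left(\left(-140 - 87\right) + \left(-53 - 52\right) \left(-16\right)\right)} = \left(-11714\right) \left(- \frac{1}{49306}\right) - \frac{35193}{\left(-7072 - 172\right) \left(-227 - -1680\right)} = \frac{5857}{24653} - \frac{35193}{\left(-7072 - 172\right) \left(-227 + 1680\right)} = \frac{5857}{24653} - \frac{35193}{\left(-7244\right) 1453} = \frac{5857}{24653} - \frac{35193}{-10525532} = \frac{5857}{24653} - - \frac{35193}{10525532} = \frac{5857}{24653} + \frac{35193}{10525532} = \frac{62515653953}{259485940396}$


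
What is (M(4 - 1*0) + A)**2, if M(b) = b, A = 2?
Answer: 36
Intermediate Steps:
(M(4 - 1*0) + A)**2 = ((4 - 1*0) + 2)**2 = ((4 + 0) + 2)**2 = (4 + 2)**2 = 6**2 = 36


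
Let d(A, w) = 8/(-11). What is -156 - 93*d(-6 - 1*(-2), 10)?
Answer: -972/11 ≈ -88.364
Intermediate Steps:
d(A, w) = -8/11 (d(A, w) = 8*(-1/11) = -8/11)
-156 - 93*d(-6 - 1*(-2), 10) = -156 - 93*(-8/11) = -156 + 744/11 = -972/11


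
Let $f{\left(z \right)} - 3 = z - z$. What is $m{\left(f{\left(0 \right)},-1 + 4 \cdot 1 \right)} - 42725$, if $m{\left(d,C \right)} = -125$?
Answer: $-42850$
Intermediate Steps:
$f{\left(z \right)} = 3$ ($f{\left(z \right)} = 3 + \left(z - z\right) = 3 + 0 = 3$)
$m{\left(f{\left(0 \right)},-1 + 4 \cdot 1 \right)} - 42725 = -125 - 42725 = -42850$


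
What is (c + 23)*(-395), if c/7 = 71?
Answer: -205400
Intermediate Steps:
c = 497 (c = 7*71 = 497)
(c + 23)*(-395) = (497 + 23)*(-395) = 520*(-395) = -205400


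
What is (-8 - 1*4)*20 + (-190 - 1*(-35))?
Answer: -395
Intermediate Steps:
(-8 - 1*4)*20 + (-190 - 1*(-35)) = (-8 - 4)*20 + (-190 + 35) = -12*20 - 155 = -240 - 155 = -395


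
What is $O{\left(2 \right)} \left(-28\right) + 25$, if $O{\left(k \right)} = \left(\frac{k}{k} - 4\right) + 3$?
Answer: $25$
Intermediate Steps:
$O{\left(k \right)} = 0$ ($O{\left(k \right)} = \left(1 - 4\right) + 3 = -3 + 3 = 0$)
$O{\left(2 \right)} \left(-28\right) + 25 = 0 \left(-28\right) + 25 = 0 + 25 = 25$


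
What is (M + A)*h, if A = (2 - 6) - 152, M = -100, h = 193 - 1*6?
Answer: -47872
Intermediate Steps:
h = 187 (h = 193 - 6 = 187)
A = -156 (A = -4 - 152 = -156)
(M + A)*h = (-100 - 156)*187 = -256*187 = -47872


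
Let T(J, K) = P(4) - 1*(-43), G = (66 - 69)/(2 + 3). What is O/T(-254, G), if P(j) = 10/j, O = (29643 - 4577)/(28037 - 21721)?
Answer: 12533/143689 ≈ 0.087223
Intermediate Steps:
O = 12533/3158 (O = 25066/6316 = 25066*(1/6316) = 12533/3158 ≈ 3.9687)
G = -⅗ (G = -3/5 = -3*⅕ = -⅗ ≈ -0.60000)
T(J, K) = 91/2 (T(J, K) = 10/4 - 1*(-43) = 10*(¼) + 43 = 5/2 + 43 = 91/2)
O/T(-254, G) = 12533/(3158*(91/2)) = (12533/3158)*(2/91) = 12533/143689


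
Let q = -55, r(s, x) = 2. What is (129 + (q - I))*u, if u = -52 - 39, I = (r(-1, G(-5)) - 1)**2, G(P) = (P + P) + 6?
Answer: -6643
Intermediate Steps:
G(P) = 6 + 2*P (G(P) = 2*P + 6 = 6 + 2*P)
I = 1 (I = (2 - 1)**2 = 1**2 = 1)
u = -91
(129 + (q - I))*u = (129 + (-55 - 1*1))*(-91) = (129 + (-55 - 1))*(-91) = (129 - 56)*(-91) = 73*(-91) = -6643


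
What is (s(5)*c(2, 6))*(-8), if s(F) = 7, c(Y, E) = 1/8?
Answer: -7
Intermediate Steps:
c(Y, E) = ⅛
(s(5)*c(2, 6))*(-8) = (7*(⅛))*(-8) = (7/8)*(-8) = -7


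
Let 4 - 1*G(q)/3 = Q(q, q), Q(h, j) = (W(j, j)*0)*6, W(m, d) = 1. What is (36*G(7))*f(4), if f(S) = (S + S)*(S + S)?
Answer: 27648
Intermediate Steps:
f(S) = 4*S² (f(S) = (2*S)*(2*S) = 4*S²)
Q(h, j) = 0 (Q(h, j) = (1*0)*6 = 0*6 = 0)
G(q) = 12 (G(q) = 12 - 3*0 = 12 + 0 = 12)
(36*G(7))*f(4) = (36*12)*(4*4²) = 432*(4*16) = 432*64 = 27648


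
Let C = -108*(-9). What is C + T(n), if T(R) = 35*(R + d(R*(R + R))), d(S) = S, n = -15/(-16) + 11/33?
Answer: 1301219/1152 ≈ 1129.5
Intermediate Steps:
n = 61/48 (n = -15*(-1/16) + 11*(1/33) = 15/16 + ⅓ = 61/48 ≈ 1.2708)
T(R) = 35*R + 70*R² (T(R) = 35*(R + R*(R + R)) = 35*(R + R*(2*R)) = 35*(R + 2*R²) = 35*R + 70*R²)
C = 972
C + T(n) = 972 + 35*(61/48)*(1 + 2*(61/48)) = 972 + 35*(61/48)*(1 + 61/24) = 972 + 35*(61/48)*(85/24) = 972 + 181475/1152 = 1301219/1152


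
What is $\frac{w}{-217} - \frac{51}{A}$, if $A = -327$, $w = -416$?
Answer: $\frac{49033}{23653} \approx 2.073$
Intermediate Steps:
$\frac{w}{-217} - \frac{51}{A} = - \frac{416}{-217} - \frac{51}{-327} = \left(-416\right) \left(- \frac{1}{217}\right) - - \frac{17}{109} = \frac{416}{217} + \frac{17}{109} = \frac{49033}{23653}$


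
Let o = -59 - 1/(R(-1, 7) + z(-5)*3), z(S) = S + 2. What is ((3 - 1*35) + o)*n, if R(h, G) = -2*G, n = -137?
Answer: 286604/23 ≈ 12461.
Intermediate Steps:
z(S) = 2 + S
o = -1356/23 (o = -59 - 1/(-2*7 + (2 - 5)*3) = -59 - 1/(-14 - 3*3) = -59 - 1/(-14 - 9) = -59 - 1/(-23) = -59 - 1*(-1/23) = -59 + 1/23 = -1356/23 ≈ -58.957)
((3 - 1*35) + o)*n = ((3 - 1*35) - 1356/23)*(-137) = ((3 - 35) - 1356/23)*(-137) = (-32 - 1356/23)*(-137) = -2092/23*(-137) = 286604/23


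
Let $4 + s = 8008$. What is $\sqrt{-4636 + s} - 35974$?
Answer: $-35974 + 2 \sqrt{842} \approx -35916.0$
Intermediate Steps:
$s = 8004$ ($s = -4 + 8008 = 8004$)
$\sqrt{-4636 + s} - 35974 = \sqrt{-4636 + 8004} - 35974 = \sqrt{3368} - 35974 = 2 \sqrt{842} - 35974 = -35974 + 2 \sqrt{842}$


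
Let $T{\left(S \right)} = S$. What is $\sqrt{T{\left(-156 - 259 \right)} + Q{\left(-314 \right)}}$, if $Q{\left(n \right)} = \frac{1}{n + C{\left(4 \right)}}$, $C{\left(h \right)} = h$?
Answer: $\frac{i \sqrt{39881810}}{310} \approx 20.372 i$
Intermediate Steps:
$Q{\left(n \right)} = \frac{1}{4 + n}$ ($Q{\left(n \right)} = \frac{1}{n + 4} = \frac{1}{4 + n}$)
$\sqrt{T{\left(-156 - 259 \right)} + Q{\left(-314 \right)}} = \sqrt{\left(-156 - 259\right) + \frac{1}{4 - 314}} = \sqrt{-415 + \frac{1}{-310}} = \sqrt{-415 - \frac{1}{310}} = \sqrt{- \frac{128651}{310}} = \frac{i \sqrt{39881810}}{310}$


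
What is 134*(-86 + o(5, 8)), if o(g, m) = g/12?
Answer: -68809/6 ≈ -11468.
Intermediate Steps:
o(g, m) = g/12 (o(g, m) = g*(1/12) = g/12)
134*(-86 + o(5, 8)) = 134*(-86 + (1/12)*5) = 134*(-86 + 5/12) = 134*(-1027/12) = -68809/6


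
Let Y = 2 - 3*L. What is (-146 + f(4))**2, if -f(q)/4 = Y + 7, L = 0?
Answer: 33124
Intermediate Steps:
Y = 2 (Y = 2 - 3*0 = 2 + 0 = 2)
f(q) = -36 (f(q) = -4*(2 + 7) = -4*9 = -36)
(-146 + f(4))**2 = (-146 - 36)**2 = (-182)**2 = 33124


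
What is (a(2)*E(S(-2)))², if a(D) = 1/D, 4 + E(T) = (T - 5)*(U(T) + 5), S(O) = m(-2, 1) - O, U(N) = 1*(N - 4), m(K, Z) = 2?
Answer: 81/4 ≈ 20.250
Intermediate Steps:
U(N) = -4 + N (U(N) = 1*(-4 + N) = -4 + N)
S(O) = 2 - O
E(T) = -4 + (1 + T)*(-5 + T) (E(T) = -4 + (T - 5)*((-4 + T) + 5) = -4 + (-5 + T)*(1 + T) = -4 + (1 + T)*(-5 + T))
a(D) = 1/D
(a(2)*E(S(-2)))² = ((-9 + (2 - 1*(-2))*(-4 + (2 - 1*(-2))))/2)² = ((-9 + (2 + 2)*(-4 + (2 + 2)))/2)² = ((-9 + 4*(-4 + 4))/2)² = ((-9 + 4*0)/2)² = ((-9 + 0)/2)² = ((½)*(-9))² = (-9/2)² = 81/4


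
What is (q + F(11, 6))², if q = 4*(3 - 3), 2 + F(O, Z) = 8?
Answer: 36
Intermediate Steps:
F(O, Z) = 6 (F(O, Z) = -2 + 8 = 6)
q = 0 (q = 4*0 = 0)
(q + F(11, 6))² = (0 + 6)² = 6² = 36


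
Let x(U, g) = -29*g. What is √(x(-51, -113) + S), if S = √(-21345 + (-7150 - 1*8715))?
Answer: √(3277 + 61*I*√10) ≈ 57.27 + 1.6841*I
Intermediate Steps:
S = 61*I*√10 (S = √(-21345 + (-7150 - 8715)) = √(-21345 - 15865) = √(-37210) = 61*I*√10 ≈ 192.9*I)
√(x(-51, -113) + S) = √(-29*(-113) + 61*I*√10) = √(3277 + 61*I*√10)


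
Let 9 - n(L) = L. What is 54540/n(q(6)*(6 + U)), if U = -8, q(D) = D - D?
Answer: 6060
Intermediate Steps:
q(D) = 0
n(L) = 9 - L
54540/n(q(6)*(6 + U)) = 54540/(9 - 0*(6 - 8)) = 54540/(9 - 0*(-2)) = 54540/(9 - 1*0) = 54540/(9 + 0) = 54540/9 = 54540*(1/9) = 6060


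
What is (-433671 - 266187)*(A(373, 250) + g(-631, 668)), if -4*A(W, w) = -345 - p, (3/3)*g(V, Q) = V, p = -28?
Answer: 772293303/2 ≈ 3.8615e+8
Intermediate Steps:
g(V, Q) = V
A(W, w) = 317/4 (A(W, w) = -(-345 - 1*(-28))/4 = -(-345 + 28)/4 = -1/4*(-317) = 317/4)
(-433671 - 266187)*(A(373, 250) + g(-631, 668)) = (-433671 - 266187)*(317/4 - 631) = -699858*(-2207/4) = 772293303/2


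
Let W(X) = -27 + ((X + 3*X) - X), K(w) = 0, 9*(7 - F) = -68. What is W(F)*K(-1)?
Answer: 0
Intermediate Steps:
F = 131/9 (F = 7 - ⅑*(-68) = 7 + 68/9 = 131/9 ≈ 14.556)
W(X) = -27 + 3*X (W(X) = -27 + (4*X - X) = -27 + 3*X)
W(F)*K(-1) = (-27 + 3*(131/9))*0 = (-27 + 131/3)*0 = (50/3)*0 = 0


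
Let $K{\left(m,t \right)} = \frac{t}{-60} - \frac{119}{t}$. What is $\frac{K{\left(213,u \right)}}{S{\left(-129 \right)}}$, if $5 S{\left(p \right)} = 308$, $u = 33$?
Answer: $- \frac{2743}{40656} \approx -0.067469$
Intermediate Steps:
$S{\left(p \right)} = \frac{308}{5}$ ($S{\left(p \right)} = \frac{1}{5} \cdot 308 = \frac{308}{5}$)
$K{\left(m,t \right)} = - \frac{119}{t} - \frac{t}{60}$ ($K{\left(m,t \right)} = t \left(- \frac{1}{60}\right) - \frac{119}{t} = - \frac{t}{60} - \frac{119}{t} = - \frac{119}{t} - \frac{t}{60}$)
$\frac{K{\left(213,u \right)}}{S{\left(-129 \right)}} = \frac{- \frac{119}{33} - \frac{11}{20}}{\frac{308}{5}} = \left(\left(-119\right) \frac{1}{33} - \frac{11}{20}\right) \frac{5}{308} = \left(- \frac{119}{33} - \frac{11}{20}\right) \frac{5}{308} = \left(- \frac{2743}{660}\right) \frac{5}{308} = - \frac{2743}{40656}$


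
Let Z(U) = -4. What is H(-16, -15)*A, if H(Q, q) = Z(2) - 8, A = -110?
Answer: 1320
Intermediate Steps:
H(Q, q) = -12 (H(Q, q) = -4 - 8 = -12)
H(-16, -15)*A = -12*(-110) = 1320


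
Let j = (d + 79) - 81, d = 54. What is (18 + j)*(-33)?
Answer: -2310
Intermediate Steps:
j = 52 (j = (54 + 79) - 81 = 133 - 81 = 52)
(18 + j)*(-33) = (18 + 52)*(-33) = 70*(-33) = -2310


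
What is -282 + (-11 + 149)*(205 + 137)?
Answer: 46914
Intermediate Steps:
-282 + (-11 + 149)*(205 + 137) = -282 + 138*342 = -282 + 47196 = 46914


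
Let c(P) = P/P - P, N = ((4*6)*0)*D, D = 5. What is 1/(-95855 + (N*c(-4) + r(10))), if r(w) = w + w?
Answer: -1/95835 ≈ -1.0435e-5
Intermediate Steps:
r(w) = 2*w
N = 0 (N = ((4*6)*0)*5 = (24*0)*5 = 0*5 = 0)
c(P) = 1 - P
1/(-95855 + (N*c(-4) + r(10))) = 1/(-95855 + (0*(1 - 1*(-4)) + 2*10)) = 1/(-95855 + (0*(1 + 4) + 20)) = 1/(-95855 + (0*5 + 20)) = 1/(-95855 + (0 + 20)) = 1/(-95855 + 20) = 1/(-95835) = -1/95835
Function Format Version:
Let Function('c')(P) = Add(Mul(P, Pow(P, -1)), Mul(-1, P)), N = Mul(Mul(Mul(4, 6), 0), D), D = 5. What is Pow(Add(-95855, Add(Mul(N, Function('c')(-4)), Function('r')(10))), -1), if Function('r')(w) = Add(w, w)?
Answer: Rational(-1, 95835) ≈ -1.0435e-5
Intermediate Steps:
Function('r')(w) = Mul(2, w)
N = 0 (N = Mul(Mul(Mul(4, 6), 0), 5) = Mul(Mul(24, 0), 5) = Mul(0, 5) = 0)
Function('c')(P) = Add(1, Mul(-1, P))
Pow(Add(-95855, Add(Mul(N, Function('c')(-4)), Function('r')(10))), -1) = Pow(Add(-95855, Add(Mul(0, Add(1, Mul(-1, -4))), Mul(2, 10))), -1) = Pow(Add(-95855, Add(Mul(0, Add(1, 4)), 20)), -1) = Pow(Add(-95855, Add(Mul(0, 5), 20)), -1) = Pow(Add(-95855, Add(0, 20)), -1) = Pow(Add(-95855, 20), -1) = Pow(-95835, -1) = Rational(-1, 95835)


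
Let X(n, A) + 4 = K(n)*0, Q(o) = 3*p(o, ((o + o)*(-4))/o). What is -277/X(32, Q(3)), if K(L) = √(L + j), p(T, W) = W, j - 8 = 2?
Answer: 277/4 ≈ 69.250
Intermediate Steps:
j = 10 (j = 8 + 2 = 10)
K(L) = √(10 + L) (K(L) = √(L + 10) = √(10 + L))
Q(o) = -24 (Q(o) = 3*(((o + o)*(-4))/o) = 3*(((2*o)*(-4))/o) = 3*((-8*o)/o) = 3*(-8) = -24)
X(n, A) = -4 (X(n, A) = -4 + √(10 + n)*0 = -4 + 0 = -4)
-277/X(32, Q(3)) = -277/(-4) = -277*(-¼) = 277/4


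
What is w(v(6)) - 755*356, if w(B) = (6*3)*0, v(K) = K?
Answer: -268780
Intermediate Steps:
w(B) = 0 (w(B) = 18*0 = 0)
w(v(6)) - 755*356 = 0 - 755*356 = 0 - 268780 = -268780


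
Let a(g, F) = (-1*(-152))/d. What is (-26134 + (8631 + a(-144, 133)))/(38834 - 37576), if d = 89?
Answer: -1557615/111962 ≈ -13.912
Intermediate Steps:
a(g, F) = 152/89 (a(g, F) = -1*(-152)/89 = 152*(1/89) = 152/89)
(-26134 + (8631 + a(-144, 133)))/(38834 - 37576) = (-26134 + (8631 + 152/89))/(38834 - 37576) = (-26134 + 768311/89)/1258 = -1557615/89*1/1258 = -1557615/111962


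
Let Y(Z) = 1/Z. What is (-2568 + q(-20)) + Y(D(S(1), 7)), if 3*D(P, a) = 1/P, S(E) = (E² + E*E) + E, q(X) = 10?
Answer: -2549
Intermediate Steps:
S(E) = E + 2*E² (S(E) = (E² + E²) + E = 2*E² + E = E + 2*E²)
D(P, a) = 1/(3*P)
(-2568 + q(-20)) + Y(D(S(1), 7)) = (-2568 + 10) + 1/(1/(3*((1*(1 + 2*1))))) = -2558 + 1/(1/(3*((1*(1 + 2))))) = -2558 + 1/(1/(3*((1*3)))) = -2558 + 1/((⅓)/3) = -2558 + 1/((⅓)*(⅓)) = -2558 + 1/(⅑) = -2558 + 9 = -2549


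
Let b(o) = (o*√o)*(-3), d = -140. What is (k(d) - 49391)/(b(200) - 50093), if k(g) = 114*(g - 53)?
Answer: 3576289549/2437308649 - 428358000*√2/2437308649 ≈ 1.2188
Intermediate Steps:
b(o) = -3*o^(3/2) (b(o) = o^(3/2)*(-3) = -3*o^(3/2))
k(g) = -6042 + 114*g (k(g) = 114*(-53 + g) = -6042 + 114*g)
(k(d) - 49391)/(b(200) - 50093) = ((-6042 + 114*(-140)) - 49391)/(-6000*√2 - 50093) = ((-6042 - 15960) - 49391)/(-6000*√2 - 50093) = (-22002 - 49391)/(-6000*√2 - 50093) = -71393/(-50093 - 6000*√2)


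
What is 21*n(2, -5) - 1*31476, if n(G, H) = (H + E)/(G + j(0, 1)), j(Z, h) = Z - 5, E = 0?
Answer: -31441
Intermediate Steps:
j(Z, h) = -5 + Z
n(G, H) = H/(-5 + G) (n(G, H) = (H + 0)/(G + (-5 + 0)) = H/(G - 5) = H/(-5 + G))
21*n(2, -5) - 1*31476 = 21*(-5/(-5 + 2)) - 1*31476 = 21*(-5/(-3)) - 31476 = 21*(-5*(-⅓)) - 31476 = 21*(5/3) - 31476 = 35 - 31476 = -31441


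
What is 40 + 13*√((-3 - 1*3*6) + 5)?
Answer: 40 + 52*I ≈ 40.0 + 52.0*I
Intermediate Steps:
40 + 13*√((-3 - 1*3*6) + 5) = 40 + 13*√((-3 - 3*6) + 5) = 40 + 13*√((-3 - 18) + 5) = 40 + 13*√(-21 + 5) = 40 + 13*√(-16) = 40 + 13*(4*I) = 40 + 52*I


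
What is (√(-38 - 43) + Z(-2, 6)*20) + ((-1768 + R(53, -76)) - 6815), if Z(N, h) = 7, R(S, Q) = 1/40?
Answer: -337719/40 + 9*I ≈ -8443.0 + 9.0*I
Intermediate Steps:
R(S, Q) = 1/40
(√(-38 - 43) + Z(-2, 6)*20) + ((-1768 + R(53, -76)) - 6815) = (√(-38 - 43) + 7*20) + ((-1768 + 1/40) - 6815) = (√(-81) + 140) + (-70719/40 - 6815) = (9*I + 140) - 343319/40 = (140 + 9*I) - 343319/40 = -337719/40 + 9*I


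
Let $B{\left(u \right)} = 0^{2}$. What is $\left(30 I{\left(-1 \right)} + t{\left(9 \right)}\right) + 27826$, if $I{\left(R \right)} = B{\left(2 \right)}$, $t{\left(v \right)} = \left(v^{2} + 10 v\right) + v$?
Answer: $28006$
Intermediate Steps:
$B{\left(u \right)} = 0$
$t{\left(v \right)} = v^{2} + 11 v$
$I{\left(R \right)} = 0$
$\left(30 I{\left(-1 \right)} + t{\left(9 \right)}\right) + 27826 = \left(30 \cdot 0 + 9 \left(11 + 9\right)\right) + 27826 = \left(0 + 9 \cdot 20\right) + 27826 = \left(0 + 180\right) + 27826 = 180 + 27826 = 28006$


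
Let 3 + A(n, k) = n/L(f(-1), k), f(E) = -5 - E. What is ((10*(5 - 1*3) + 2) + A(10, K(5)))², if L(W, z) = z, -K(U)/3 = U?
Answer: 3025/9 ≈ 336.11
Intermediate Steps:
K(U) = -3*U
A(n, k) = -3 + n/k
((10*(5 - 1*3) + 2) + A(10, K(5)))² = ((10*(5 - 1*3) + 2) + (-3 + 10/((-3*5))))² = ((10*(5 - 3) + 2) + (-3 + 10/(-15)))² = ((10*2 + 2) + (-3 + 10*(-1/15)))² = ((20 + 2) + (-3 - ⅔))² = (22 - 11/3)² = (55/3)² = 3025/9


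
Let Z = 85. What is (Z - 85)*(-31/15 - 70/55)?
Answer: 0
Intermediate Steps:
(Z - 85)*(-31/15 - 70/55) = (85 - 85)*(-31/15 - 70/55) = 0*(-31*1/15 - 70*1/55) = 0*(-31/15 - 14/11) = 0*(-551/165) = 0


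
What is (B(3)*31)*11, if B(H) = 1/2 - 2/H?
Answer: -341/6 ≈ -56.833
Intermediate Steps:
B(H) = ½ - 2/H (B(H) = 1*(½) - 2/H = ½ - 2/H)
(B(3)*31)*11 = (((½)*(-4 + 3)/3)*31)*11 = (((½)*(⅓)*(-1))*31)*11 = -⅙*31*11 = -31/6*11 = -341/6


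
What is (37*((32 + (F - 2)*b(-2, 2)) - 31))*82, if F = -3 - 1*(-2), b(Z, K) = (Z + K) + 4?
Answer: -33374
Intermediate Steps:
b(Z, K) = 4 + K + Z (b(Z, K) = (K + Z) + 4 = 4 + K + Z)
F = -1 (F = -3 + 2 = -1)
(37*((32 + (F - 2)*b(-2, 2)) - 31))*82 = (37*((32 + (-1 - 2)*(4 + 2 - 2)) - 31))*82 = (37*((32 - 3*4) - 31))*82 = (37*((32 - 12) - 31))*82 = (37*(20 - 31))*82 = (37*(-11))*82 = -407*82 = -33374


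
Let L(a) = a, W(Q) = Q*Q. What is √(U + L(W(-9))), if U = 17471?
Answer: 4*√1097 ≈ 132.48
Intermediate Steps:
W(Q) = Q²
√(U + L(W(-9))) = √(17471 + (-9)²) = √(17471 + 81) = √17552 = 4*√1097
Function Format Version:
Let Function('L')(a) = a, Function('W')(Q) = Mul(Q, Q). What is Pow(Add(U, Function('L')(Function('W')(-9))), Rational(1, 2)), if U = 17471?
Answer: Mul(4, Pow(1097, Rational(1, 2))) ≈ 132.48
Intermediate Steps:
Function('W')(Q) = Pow(Q, 2)
Pow(Add(U, Function('L')(Function('W')(-9))), Rational(1, 2)) = Pow(Add(17471, Pow(-9, 2)), Rational(1, 2)) = Pow(Add(17471, 81), Rational(1, 2)) = Pow(17552, Rational(1, 2)) = Mul(4, Pow(1097, Rational(1, 2)))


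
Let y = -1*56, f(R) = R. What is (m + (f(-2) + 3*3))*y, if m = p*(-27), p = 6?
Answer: 8680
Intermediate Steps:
y = -56
m = -162 (m = 6*(-27) = -162)
(m + (f(-2) + 3*3))*y = (-162 + (-2 + 3*3))*(-56) = (-162 + (-2 + 9))*(-56) = (-162 + 7)*(-56) = -155*(-56) = 8680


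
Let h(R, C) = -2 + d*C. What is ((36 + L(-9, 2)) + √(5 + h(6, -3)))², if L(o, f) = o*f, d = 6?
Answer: (18 + I*√15)² ≈ 309.0 + 139.43*I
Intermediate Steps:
L(o, f) = f*o
h(R, C) = -2 + 6*C
((36 + L(-9, 2)) + √(5 + h(6, -3)))² = ((36 + 2*(-9)) + √(5 + (-2 + 6*(-3))))² = ((36 - 18) + √(5 + (-2 - 18)))² = (18 + √(5 - 20))² = (18 + √(-15))² = (18 + I*√15)²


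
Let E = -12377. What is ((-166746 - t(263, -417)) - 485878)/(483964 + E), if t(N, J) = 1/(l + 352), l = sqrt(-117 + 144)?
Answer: -80845103600/58418782799 + 3*sqrt(3)/58418782799 ≈ -1.3839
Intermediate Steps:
l = 3*sqrt(3) (l = sqrt(27) = 3*sqrt(3) ≈ 5.1962)
t(N, J) = 1/(352 + 3*sqrt(3)) (t(N, J) = 1/(3*sqrt(3) + 352) = 1/(352 + 3*sqrt(3)))
((-166746 - t(263, -417)) - 485878)/(483964 + E) = ((-166746 - (352/123877 - 3*sqrt(3)/123877)) - 485878)/(483964 - 12377) = ((-166746 + (-352/123877 + 3*sqrt(3)/123877)) - 485878)/471587 = ((-20655994594/123877 + 3*sqrt(3)/123877) - 485878)*(1/471587) = (-80845103600/123877 + 3*sqrt(3)/123877)*(1/471587) = -80845103600/58418782799 + 3*sqrt(3)/58418782799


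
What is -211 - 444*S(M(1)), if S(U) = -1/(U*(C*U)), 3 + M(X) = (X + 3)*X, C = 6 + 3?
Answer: -485/3 ≈ -161.67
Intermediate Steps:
C = 9
M(X) = -3 + X*(3 + X) (M(X) = -3 + (X + 3)*X = -3 + (3 + X)*X = -3 + X*(3 + X))
S(U) = -1/(9*U²) (S(U) = -1/(U*(9*U)) = -1/(9*U²))
-211 - 444*S(M(1)) = -211 - (-148)/(3*(-3 + 1² + 3*1)²) = -211 - (-148)/(3*(-3 + 1 + 3)²) = -211 - (-148)/(3*1²) = -211 - (-148)/3 = -211 - 444*(-⅑) = -211 + 148/3 = -485/3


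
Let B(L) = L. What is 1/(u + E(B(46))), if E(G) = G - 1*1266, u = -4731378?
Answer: -1/4732598 ≈ -2.1130e-7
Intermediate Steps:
E(G) = -1266 + G (E(G) = G - 1266 = -1266 + G)
1/(u + E(B(46))) = 1/(-4731378 + (-1266 + 46)) = 1/(-4731378 - 1220) = 1/(-4732598) = -1/4732598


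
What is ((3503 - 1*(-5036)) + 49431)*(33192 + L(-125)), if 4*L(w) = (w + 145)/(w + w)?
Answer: 9620695403/5 ≈ 1.9241e+9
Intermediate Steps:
L(w) = (145 + w)/(8*w) (L(w) = ((w + 145)/(w + w))/4 = ((145 + w)/((2*w)))/4 = ((145 + w)*(1/(2*w)))/4 = ((145 + w)/(2*w))/4 = (145 + w)/(8*w))
((3503 - 1*(-5036)) + 49431)*(33192 + L(-125)) = ((3503 - 1*(-5036)) + 49431)*(33192 + (⅛)*(145 - 125)/(-125)) = ((3503 + 5036) + 49431)*(33192 + (⅛)*(-1/125)*20) = (8539 + 49431)*(33192 - 1/50) = 57970*(1659599/50) = 9620695403/5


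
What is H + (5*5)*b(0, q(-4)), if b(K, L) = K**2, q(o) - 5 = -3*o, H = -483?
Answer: -483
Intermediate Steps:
q(o) = 5 - 3*o
H + (5*5)*b(0, q(-4)) = -483 + (5*5)*0**2 = -483 + 25*0 = -483 + 0 = -483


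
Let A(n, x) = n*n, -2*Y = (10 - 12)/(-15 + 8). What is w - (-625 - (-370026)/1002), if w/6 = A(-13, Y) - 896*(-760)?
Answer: 682533962/167 ≈ 4.0870e+6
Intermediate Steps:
Y = -⅐ (Y = -(10 - 12)/(2*(-15 + 8)) = -(-1)/(-7) = -(-1)*(-1)/7 = -½*2/7 = -⅐ ≈ -0.14286)
A(n, x) = n²
w = 4086774 (w = 6*((-13)² - 896*(-760)) = 6*(169 + 680960) = 6*681129 = 4086774)
w - (-625 - (-370026)/1002) = 4086774 - (-625 - (-370026)/1002) = 4086774 - (-625 - 1011*(-61/167)) = 4086774 - (-625 + 61671/167) = 4086774 - 1*(-42704/167) = 4086774 + 42704/167 = 682533962/167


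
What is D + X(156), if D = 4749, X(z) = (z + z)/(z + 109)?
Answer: 1258797/265 ≈ 4750.2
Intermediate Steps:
X(z) = 2*z/(109 + z) (X(z) = (2*z)/(109 + z) = 2*z/(109 + z))
D + X(156) = 4749 + 2*156/(109 + 156) = 4749 + 2*156/265 = 4749 + 2*156*(1/265) = 4749 + 312/265 = 1258797/265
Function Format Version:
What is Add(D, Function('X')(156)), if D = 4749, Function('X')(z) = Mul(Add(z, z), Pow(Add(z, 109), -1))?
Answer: Rational(1258797, 265) ≈ 4750.2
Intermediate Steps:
Function('X')(z) = Mul(2, z, Pow(Add(109, z), -1)) (Function('X')(z) = Mul(Mul(2, z), Pow(Add(109, z), -1)) = Mul(2, z, Pow(Add(109, z), -1)))
Add(D, Function('X')(156)) = Add(4749, Mul(2, 156, Pow(Add(109, 156), -1))) = Add(4749, Mul(2, 156, Pow(265, -1))) = Add(4749, Mul(2, 156, Rational(1, 265))) = Add(4749, Rational(312, 265)) = Rational(1258797, 265)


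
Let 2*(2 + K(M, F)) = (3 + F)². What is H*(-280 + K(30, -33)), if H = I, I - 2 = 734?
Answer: 123648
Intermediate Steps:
K(M, F) = -2 + (3 + F)²/2
I = 736 (I = 2 + 734 = 736)
H = 736
H*(-280 + K(30, -33)) = 736*(-280 + (-2 + (3 - 33)²/2)) = 736*(-280 + (-2 + (½)*(-30)²)) = 736*(-280 + (-2 + (½)*900)) = 736*(-280 + (-2 + 450)) = 736*(-280 + 448) = 736*168 = 123648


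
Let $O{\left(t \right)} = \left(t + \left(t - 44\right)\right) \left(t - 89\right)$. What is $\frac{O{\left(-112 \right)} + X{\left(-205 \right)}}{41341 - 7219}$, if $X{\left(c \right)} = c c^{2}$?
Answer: $- \frac{8561257}{34122} \approx -250.9$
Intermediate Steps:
$X{\left(c \right)} = c^{3}$
$O{\left(t \right)} = \left(-89 + t\right) \left(-44 + 2 t\right)$ ($O{\left(t \right)} = \left(t + \left(t - 44\right)\right) \left(-89 + t\right) = \left(t + \left(-44 + t\right)\right) \left(-89 + t\right) = \left(-44 + 2 t\right) \left(-89 + t\right) = \left(-89 + t\right) \left(-44 + 2 t\right)$)
$\frac{O{\left(-112 \right)} + X{\left(-205 \right)}}{41341 - 7219} = \frac{\left(3916 - -24864 + 2 \left(-112\right)^{2}\right) + \left(-205\right)^{3}}{41341 - 7219} = \frac{\left(3916 + 24864 + 2 \cdot 12544\right) - 8615125}{34122} = \left(\left(3916 + 24864 + 25088\right) - 8615125\right) \frac{1}{34122} = \left(53868 - 8615125\right) \frac{1}{34122} = \left(-8561257\right) \frac{1}{34122} = - \frac{8561257}{34122}$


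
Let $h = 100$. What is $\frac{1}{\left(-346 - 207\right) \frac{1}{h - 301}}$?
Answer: $\frac{201}{553} \approx 0.36347$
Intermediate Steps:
$\frac{1}{\left(-346 - 207\right) \frac{1}{h - 301}} = \frac{1}{\left(-346 - 207\right) \frac{1}{100 - 301}} = \frac{1}{\left(-553\right) \frac{1}{-201}} = \frac{1}{\left(-553\right) \left(- \frac{1}{201}\right)} = \frac{1}{\frac{553}{201}} = \frac{201}{553}$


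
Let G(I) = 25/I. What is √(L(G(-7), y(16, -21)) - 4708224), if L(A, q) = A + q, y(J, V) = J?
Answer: I*√230702367/7 ≈ 2169.8*I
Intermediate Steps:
√(L(G(-7), y(16, -21)) - 4708224) = √((25/(-7) + 16) - 4708224) = √((25*(-⅐) + 16) - 4708224) = √((-25/7 + 16) - 4708224) = √(87/7 - 4708224) = √(-32957481/7) = I*√230702367/7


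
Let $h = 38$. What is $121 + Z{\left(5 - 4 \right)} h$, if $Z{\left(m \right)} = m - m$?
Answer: $121$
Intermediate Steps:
$Z{\left(m \right)} = 0$
$121 + Z{\left(5 - 4 \right)} h = 121 + 0 \cdot 38 = 121 + 0 = 121$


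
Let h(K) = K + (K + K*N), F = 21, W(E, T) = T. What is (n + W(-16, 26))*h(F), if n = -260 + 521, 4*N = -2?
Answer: 18081/2 ≈ 9040.5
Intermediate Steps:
N = -½ (N = (¼)*(-2) = -½ ≈ -0.50000)
n = 261
h(K) = 3*K/2 (h(K) = K + (K + K*(-½)) = K + (K - K/2) = K + K/2 = 3*K/2)
(n + W(-16, 26))*h(F) = (261 + 26)*((3/2)*21) = 287*(63/2) = 18081/2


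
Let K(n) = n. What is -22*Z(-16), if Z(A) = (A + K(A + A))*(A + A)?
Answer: -33792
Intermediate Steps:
Z(A) = 6*A² (Z(A) = (A + (A + A))*(A + A) = (A + 2*A)*(2*A) = (3*A)*(2*A) = 6*A²)
-22*Z(-16) = -132*(-16)² = -132*256 = -22*1536 = -33792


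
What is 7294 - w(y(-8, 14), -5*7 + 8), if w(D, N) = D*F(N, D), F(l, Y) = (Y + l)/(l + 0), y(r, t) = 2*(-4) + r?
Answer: 197626/27 ≈ 7319.5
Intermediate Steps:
y(r, t) = -8 + r
F(l, Y) = (Y + l)/l
w(D, N) = D*(D + N)/N (w(D, N) = D*((D + N)/N) = D*(D + N)/N)
7294 - w(y(-8, 14), -5*7 + 8) = 7294 - (-8 - 8)*((-8 - 8) + (-5*7 + 8))/(-5*7 + 8) = 7294 - (-16)*(-16 + (-35 + 8))/(-35 + 8) = 7294 - (-16)*(-16 - 27)/(-27) = 7294 - (-16)*(-1)*(-43)/27 = 7294 - 1*(-688/27) = 7294 + 688/27 = 197626/27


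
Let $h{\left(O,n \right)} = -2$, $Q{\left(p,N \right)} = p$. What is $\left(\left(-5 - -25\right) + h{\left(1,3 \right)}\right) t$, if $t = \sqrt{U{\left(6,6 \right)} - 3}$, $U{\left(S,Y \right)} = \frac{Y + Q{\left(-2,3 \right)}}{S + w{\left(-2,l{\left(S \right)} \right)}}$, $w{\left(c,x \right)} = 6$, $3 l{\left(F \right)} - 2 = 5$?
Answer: $12 i \sqrt{6} \approx 29.394 i$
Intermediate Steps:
$l{\left(F \right)} = \frac{7}{3}$ ($l{\left(F \right)} = \frac{2}{3} + \frac{1}{3} \cdot 5 = \frac{2}{3} + \frac{5}{3} = \frac{7}{3}$)
$U{\left(S,Y \right)} = \frac{-2 + Y}{6 + S}$ ($U{\left(S,Y \right)} = \frac{Y - 2}{S + 6} = \frac{-2 + Y}{6 + S}$)
$t = \frac{2 i \sqrt{6}}{3}$ ($t = \sqrt{\frac{-2 + 6}{6 + 6} - 3} = \sqrt{\frac{1}{12} \cdot 4 - 3} = \sqrt{\frac{1}{3} - 3} = \sqrt{- \frac{8}{3}} = \frac{2 i \sqrt{6}}{3} \approx 1.633 i$)
$\left(\left(-5 - -25\right) + h{\left(1,3 \right)}\right) t = \left(\left(-5 - -25\right) - 2\right) \frac{2 i \sqrt{6}}{3} = \left(\left(-5 + 25\right) - 2\right) \frac{2 i \sqrt{6}}{3} = \left(20 - 2\right) \frac{2 i \sqrt{6}}{3} = 18 \frac{2 i \sqrt{6}}{3} = 12 i \sqrt{6}$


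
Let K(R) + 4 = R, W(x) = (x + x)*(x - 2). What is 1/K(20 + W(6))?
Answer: 1/64 ≈ 0.015625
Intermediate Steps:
W(x) = 2*x*(-2 + x) (W(x) = (2*x)*(-2 + x) = 2*x*(-2 + x))
K(R) = -4 + R
1/K(20 + W(6)) = 1/(-4 + (20 + 2*6*(-2 + 6))) = 1/(-4 + (20 + 2*6*4)) = 1/(-4 + (20 + 48)) = 1/(-4 + 68) = 1/64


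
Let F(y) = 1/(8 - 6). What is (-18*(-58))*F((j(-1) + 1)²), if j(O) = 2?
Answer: 522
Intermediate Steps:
F(y) = ½ (F(y) = 1/2 = ½)
(-18*(-58))*F((j(-1) + 1)²) = -18*(-58)*(½) = 1044*(½) = 522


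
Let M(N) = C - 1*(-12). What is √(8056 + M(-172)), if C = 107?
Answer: 5*√327 ≈ 90.416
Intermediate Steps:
M(N) = 119 (M(N) = 107 - 1*(-12) = 107 + 12 = 119)
√(8056 + M(-172)) = √(8056 + 119) = √8175 = 5*√327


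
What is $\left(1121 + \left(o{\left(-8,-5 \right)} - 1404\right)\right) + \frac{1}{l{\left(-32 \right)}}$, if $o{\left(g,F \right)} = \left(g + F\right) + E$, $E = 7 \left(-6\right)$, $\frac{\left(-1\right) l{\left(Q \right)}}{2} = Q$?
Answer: $- \frac{21631}{64} \approx -337.98$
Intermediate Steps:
$l{\left(Q \right)} = - 2 Q$
$E = -42$
$o{\left(g,F \right)} = -42 + F + g$ ($o{\left(g,F \right)} = \left(g + F\right) - 42 = \left(F + g\right) - 42 = -42 + F + g$)
$\left(1121 + \left(o{\left(-8,-5 \right)} - 1404\right)\right) + \frac{1}{l{\left(-32 \right)}} = \left(1121 - 1459\right) + \frac{1}{\left(-2\right) \left(-32\right)} = \left(1121 - 1459\right) + \frac{1}{64} = -338 + \frac{1}{64} = - \frac{21631}{64}$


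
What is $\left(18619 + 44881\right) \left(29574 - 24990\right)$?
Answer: $291084000$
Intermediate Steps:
$\left(18619 + 44881\right) \left(29574 - 24990\right) = 63500 \cdot 4584 = 291084000$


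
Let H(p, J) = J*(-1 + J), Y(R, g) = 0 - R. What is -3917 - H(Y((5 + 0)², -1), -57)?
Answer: -7223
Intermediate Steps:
Y(R, g) = -R
-3917 - H(Y((5 + 0)², -1), -57) = -3917 - (-57)*(-1 - 57) = -3917 - (-57)*(-58) = -3917 - 1*3306 = -3917 - 3306 = -7223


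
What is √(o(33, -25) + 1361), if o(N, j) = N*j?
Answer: 2*√134 ≈ 23.152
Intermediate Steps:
√(o(33, -25) + 1361) = √(33*(-25) + 1361) = √(-825 + 1361) = √536 = 2*√134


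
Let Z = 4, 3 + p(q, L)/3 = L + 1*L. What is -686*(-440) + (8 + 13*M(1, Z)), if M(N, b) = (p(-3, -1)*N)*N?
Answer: 301653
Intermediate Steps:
p(q, L) = -9 + 6*L (p(q, L) = -9 + 3*(L + 1*L) = -9 + 3*(L + L) = -9 + 3*(2*L) = -9 + 6*L)
M(N, b) = -15*N² (M(N, b) = ((-9 + 6*(-1))*N)*N = ((-9 - 6)*N)*N = (-15*N)*N = -15*N²)
-686*(-440) + (8 + 13*M(1, Z)) = -686*(-440) + (8 + 13*(-15*1²)) = 301840 + (8 + 13*(-15*1)) = 301840 + (8 + 13*(-15)) = 301840 + (8 - 195) = 301840 - 187 = 301653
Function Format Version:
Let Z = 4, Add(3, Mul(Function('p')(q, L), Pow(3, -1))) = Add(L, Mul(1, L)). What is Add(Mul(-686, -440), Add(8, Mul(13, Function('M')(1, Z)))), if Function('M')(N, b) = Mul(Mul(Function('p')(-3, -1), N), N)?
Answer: 301653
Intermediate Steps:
Function('p')(q, L) = Add(-9, Mul(6, L)) (Function('p')(q, L) = Add(-9, Mul(3, Add(L, Mul(1, L)))) = Add(-9, Mul(3, Add(L, L))) = Add(-9, Mul(3, Mul(2, L))) = Add(-9, Mul(6, L)))
Function('M')(N, b) = Mul(-15, Pow(N, 2)) (Function('M')(N, b) = Mul(Mul(Add(-9, Mul(6, -1)), N), N) = Mul(Mul(Add(-9, -6), N), N) = Mul(Mul(-15, N), N) = Mul(-15, Pow(N, 2)))
Add(Mul(-686, -440), Add(8, Mul(13, Function('M')(1, Z)))) = Add(Mul(-686, -440), Add(8, Mul(13, Mul(-15, Pow(1, 2))))) = Add(301840, Add(8, Mul(13, Mul(-15, 1)))) = Add(301840, Add(8, Mul(13, -15))) = Add(301840, Add(8, -195)) = Add(301840, -187) = 301653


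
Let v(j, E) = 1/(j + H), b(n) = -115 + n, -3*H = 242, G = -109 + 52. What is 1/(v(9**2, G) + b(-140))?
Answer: -1/252 ≈ -0.0039683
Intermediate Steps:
G = -57
H = -242/3 (H = -1/3*242 = -242/3 ≈ -80.667)
v(j, E) = 1/(-242/3 + j) (v(j, E) = 1/(j - 242/3) = 1/(-242/3 + j))
1/(v(9**2, G) + b(-140)) = 1/(3/(-242 + 3*9**2) + (-115 - 140)) = 1/(3/(-242 + 3*81) - 255) = 1/(3/(-242 + 243) - 255) = 1/(3/1 - 255) = 1/(3*1 - 255) = 1/(3 - 255) = 1/(-252) = -1/252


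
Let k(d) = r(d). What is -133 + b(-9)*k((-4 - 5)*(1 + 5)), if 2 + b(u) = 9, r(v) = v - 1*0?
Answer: -511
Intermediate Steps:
r(v) = v (r(v) = v + 0 = v)
k(d) = d
b(u) = 7 (b(u) = -2 + 9 = 7)
-133 + b(-9)*k((-4 - 5)*(1 + 5)) = -133 + 7*((-4 - 5)*(1 + 5)) = -133 + 7*(-9*6) = -133 + 7*(-54) = -133 - 378 = -511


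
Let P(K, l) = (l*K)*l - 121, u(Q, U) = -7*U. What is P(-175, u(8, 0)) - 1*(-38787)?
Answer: 38666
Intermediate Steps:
P(K, l) = -121 + K*l² (P(K, l) = (K*l)*l - 121 = K*l² - 121 = -121 + K*l²)
P(-175, u(8, 0)) - 1*(-38787) = (-121 - 175*(-7*0)²) - 1*(-38787) = (-121 - 175*0²) + 38787 = (-121 - 175*0) + 38787 = (-121 + 0) + 38787 = -121 + 38787 = 38666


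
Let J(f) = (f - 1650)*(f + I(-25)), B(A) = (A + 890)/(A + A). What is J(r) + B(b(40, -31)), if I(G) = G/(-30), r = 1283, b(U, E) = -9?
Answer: -4240942/9 ≈ -4.7122e+5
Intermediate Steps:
I(G) = -G/30 (I(G) = G*(-1/30) = -G/30)
B(A) = (890 + A)/(2*A) (B(A) = (890 + A)/((2*A)) = (890 + A)*(1/(2*A)) = (890 + A)/(2*A))
J(f) = (-1650 + f)*(⅚ + f) (J(f) = (f - 1650)*(f - 1/30*(-25)) = (-1650 + f)*(f + ⅚) = (-1650 + f)*(⅚ + f))
J(r) + B(b(40, -31)) = (-1375 + 1283² - 9895/6*1283) + (½)*(890 - 9)/(-9) = (-1375 + 1646089 - 12695285/6) + (½)*(-⅑)*881 = -2827001/6 - 881/18 = -4240942/9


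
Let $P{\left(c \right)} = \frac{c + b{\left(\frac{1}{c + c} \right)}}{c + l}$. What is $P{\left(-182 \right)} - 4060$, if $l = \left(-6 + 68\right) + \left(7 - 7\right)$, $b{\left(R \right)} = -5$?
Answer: $- \frac{487013}{120} \approx -4058.4$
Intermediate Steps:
$l = 62$ ($l = 62 + 0 = 62$)
$P{\left(c \right)} = \frac{-5 + c}{62 + c}$ ($P{\left(c \right)} = \frac{c - 5}{c + 62} = \frac{-5 + c}{62 + c}$)
$P{\left(-182 \right)} - 4060 = \frac{-5 - 182}{62 - 182} - 4060 = \frac{1}{-120} \left(-187\right) - 4060 = \left(- \frac{1}{120}\right) \left(-187\right) - 4060 = \frac{187}{120} - 4060 = - \frac{487013}{120}$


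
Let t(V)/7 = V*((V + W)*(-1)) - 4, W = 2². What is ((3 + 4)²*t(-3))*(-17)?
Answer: 5831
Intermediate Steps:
W = 4
t(V) = -28 + 7*V*(-4 - V) (t(V) = 7*(V*((V + 4)*(-1)) - 4) = 7*(V*((4 + V)*(-1)) - 4) = 7*(V*(-4 - V) - 4) = 7*(-4 + V*(-4 - V)) = -28 + 7*V*(-4 - V))
((3 + 4)²*t(-3))*(-17) = ((3 + 4)²*(-28 - 28*(-3) - 7*(-3)²))*(-17) = (7²*(-28 + 84 - 7*9))*(-17) = (49*(-28 + 84 - 63))*(-17) = (49*(-7))*(-17) = -343*(-17) = 5831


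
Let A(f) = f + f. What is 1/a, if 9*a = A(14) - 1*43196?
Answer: -9/43168 ≈ -0.00020849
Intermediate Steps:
A(f) = 2*f
a = -43168/9 (a = (2*14 - 1*43196)/9 = (28 - 43196)/9 = (⅑)*(-43168) = -43168/9 ≈ -4796.4)
1/a = 1/(-43168/9) = -9/43168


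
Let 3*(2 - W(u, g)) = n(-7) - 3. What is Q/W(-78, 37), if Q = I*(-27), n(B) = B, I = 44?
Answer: -891/4 ≈ -222.75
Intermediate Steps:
W(u, g) = 16/3 (W(u, g) = 2 - (-7 - 3)/3 = 2 - ⅓*(-10) = 2 + 10/3 = 16/3)
Q = -1188 (Q = 44*(-27) = -1188)
Q/W(-78, 37) = -1188/16/3 = -1188*3/16 = -891/4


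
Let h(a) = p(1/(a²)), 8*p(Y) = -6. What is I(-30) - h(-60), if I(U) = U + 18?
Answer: -45/4 ≈ -11.250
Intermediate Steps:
p(Y) = -¾ (p(Y) = (⅛)*(-6) = -¾)
I(U) = 18 + U
h(a) = -¾
I(-30) - h(-60) = (18 - 30) - 1*(-¾) = -12 + ¾ = -45/4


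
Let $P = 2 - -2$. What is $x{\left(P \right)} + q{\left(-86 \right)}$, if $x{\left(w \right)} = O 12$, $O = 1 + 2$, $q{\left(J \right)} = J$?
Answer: $-50$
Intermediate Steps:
$O = 3$
$P = 4$ ($P = 2 + 2 = 4$)
$x{\left(w \right)} = 36$ ($x{\left(w \right)} = 3 \cdot 12 = 36$)
$x{\left(P \right)} + q{\left(-86 \right)} = 36 - 86 = -50$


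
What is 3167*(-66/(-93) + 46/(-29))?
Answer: -2495596/899 ≈ -2776.0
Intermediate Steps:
3167*(-66/(-93) + 46/(-29)) = 3167*(-66*(-1/93) + 46*(-1/29)) = 3167*(22/31 - 46/29) = 3167*(-788/899) = -2495596/899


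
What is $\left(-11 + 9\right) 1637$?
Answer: $-3274$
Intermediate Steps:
$\left(-11 + 9\right) 1637 = \left(-2\right) 1637 = -3274$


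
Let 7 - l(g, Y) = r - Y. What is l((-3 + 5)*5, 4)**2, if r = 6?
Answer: 25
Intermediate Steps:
l(g, Y) = 1 + Y (l(g, Y) = 7 - (6 - Y) = 7 + (-6 + Y) = 1 + Y)
l((-3 + 5)*5, 4)**2 = (1 + 4)**2 = 5**2 = 25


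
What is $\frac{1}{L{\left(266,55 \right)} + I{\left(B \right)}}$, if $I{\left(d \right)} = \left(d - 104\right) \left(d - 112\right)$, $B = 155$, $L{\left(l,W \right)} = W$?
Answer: $\frac{1}{2248} \approx 0.00044484$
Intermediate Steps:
$I{\left(d \right)} = \left(-112 + d\right) \left(-104 + d\right)$ ($I{\left(d \right)} = \left(-104 + d\right) \left(-112 + d\right) = \left(-112 + d\right) \left(-104 + d\right)$)
$\frac{1}{L{\left(266,55 \right)} + I{\left(B \right)}} = \frac{1}{55 + \left(11648 + 155^{2} - 33480\right)} = \frac{1}{55 + \left(11648 + 24025 - 33480\right)} = \frac{1}{55 + 2193} = \frac{1}{2248}$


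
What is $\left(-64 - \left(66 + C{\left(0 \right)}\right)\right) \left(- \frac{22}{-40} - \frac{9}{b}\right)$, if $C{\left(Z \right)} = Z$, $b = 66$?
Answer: $- \frac{1183}{22} \approx -53.773$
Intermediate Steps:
$\left(-64 - \left(66 + C{\left(0 \right)}\right)\right) \left(- \frac{22}{-40} - \frac{9}{b}\right) = \left(-64 - 66\right) \left(- \frac{22}{-40} - \frac{9}{66}\right) = \left(-64 + \left(-66 + 0\right)\right) \left(\left(-22\right) \left(- \frac{1}{40}\right) - \frac{3}{22}\right) = \left(-64 - 66\right) \left(\frac{11}{20} - \frac{3}{22}\right) = \left(-130\right) \frac{91}{220} = - \frac{1183}{22}$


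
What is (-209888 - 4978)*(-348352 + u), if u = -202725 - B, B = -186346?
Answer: 78368291046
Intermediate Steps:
u = -16379 (u = -202725 - 1*(-186346) = -202725 + 186346 = -16379)
(-209888 - 4978)*(-348352 + u) = (-209888 - 4978)*(-348352 - 16379) = -214866*(-364731) = 78368291046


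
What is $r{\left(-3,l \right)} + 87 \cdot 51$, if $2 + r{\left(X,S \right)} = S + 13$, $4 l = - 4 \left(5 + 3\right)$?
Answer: $4440$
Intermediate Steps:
$l = -8$ ($l = \frac{\left(-4\right) \left(5 + 3\right)}{4} = \frac{\left(-4\right) 8}{4} = \frac{1}{4} \left(-32\right) = -8$)
$r{\left(X,S \right)} = 11 + S$ ($r{\left(X,S \right)} = -2 + \left(S + 13\right) = -2 + \left(13 + S\right) = 11 + S$)
$r{\left(-3,l \right)} + 87 \cdot 51 = \left(11 - 8\right) + 87 \cdot 51 = 3 + 4437 = 4440$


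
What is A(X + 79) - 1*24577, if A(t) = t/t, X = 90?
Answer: -24576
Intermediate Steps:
A(t) = 1
A(X + 79) - 1*24577 = 1 - 1*24577 = 1 - 24577 = -24576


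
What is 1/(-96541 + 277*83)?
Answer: -1/73550 ≈ -1.3596e-5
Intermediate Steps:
1/(-96541 + 277*83) = 1/(-96541 + 22991) = 1/(-73550) = -1/73550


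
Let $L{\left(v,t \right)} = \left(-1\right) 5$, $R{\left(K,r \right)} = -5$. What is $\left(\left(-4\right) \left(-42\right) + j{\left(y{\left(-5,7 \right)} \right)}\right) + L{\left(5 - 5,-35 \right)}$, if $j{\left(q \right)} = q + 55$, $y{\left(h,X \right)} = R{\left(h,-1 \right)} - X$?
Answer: $206$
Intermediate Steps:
$L{\left(v,t \right)} = -5$
$y{\left(h,X \right)} = -5 - X$
$j{\left(q \right)} = 55 + q$
$\left(\left(-4\right) \left(-42\right) + j{\left(y{\left(-5,7 \right)} \right)}\right) + L{\left(5 - 5,-35 \right)} = \left(\left(-4\right) \left(-42\right) + \left(55 - 12\right)\right) - 5 = \left(168 + \left(55 - 12\right)\right) - 5 = \left(168 + 43\right) - 5 = 211 - 5 = 206$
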